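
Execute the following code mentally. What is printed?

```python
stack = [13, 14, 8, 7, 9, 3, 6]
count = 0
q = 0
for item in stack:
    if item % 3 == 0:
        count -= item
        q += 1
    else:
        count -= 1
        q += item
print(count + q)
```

23

item=13: not %3==0, count = 0-1 = -1; q=13
item=14: not %3==0, count = (-1)-1 = -2; q=27
item=8: not %3==0, count = (-2)-1 = -3; q=35
item=7: not %3==0, count = (-3)-1 = -4; q=42
item=9: %3==0, count = (-4)-9 = -13; q=43
item=3: %3==0, count = (-13)-3 = -16; q=44
item=6: %3==0, count = (-16)-6 = -22; q=45
count+q = (-22)+45 = 23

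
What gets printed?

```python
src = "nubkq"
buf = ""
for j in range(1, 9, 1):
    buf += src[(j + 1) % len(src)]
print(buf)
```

bkqnubkq

j=1: add src[2]='b' → 'b'
j=2: add src[3]='k' → 'bk'
j=3: add src[4]='q' → 'bkq'
j=4: add src[0]='n' → 'bkqn'
j=5: add src[1]='u' → 'bkqnu'
j=6: add src[2]='b' → 'bkqnub'
j=7: add src[3]='k' → 'bkqnubk'
j=8: add src[4]='q' → 'bkqnubkq'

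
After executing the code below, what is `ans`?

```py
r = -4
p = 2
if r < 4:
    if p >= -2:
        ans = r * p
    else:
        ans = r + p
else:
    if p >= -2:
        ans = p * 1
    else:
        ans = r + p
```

r=-4, p=2
r < 4 is True; p >= -2 is True
→ ans = r * p = -8

-8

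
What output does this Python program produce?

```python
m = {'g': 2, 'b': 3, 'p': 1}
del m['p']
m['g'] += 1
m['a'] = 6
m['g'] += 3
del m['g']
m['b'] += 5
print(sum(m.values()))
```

del 'p' → {'g': 2, 'b': 3}
m['g'] = 2+1 = 3 → {'g': 3, 'b': 3}
m['a'] = 6 → {'g': 3, 'b': 3, 'a': 6}
m['g'] = 3+3 = 6 → {'g': 6, 'b': 3, 'a': 6}
del 'g' → {'b': 3, 'a': 6}
m['b'] = 3+5 = 8 → {'b': 8, 'a': 6}
sum of values = 14

14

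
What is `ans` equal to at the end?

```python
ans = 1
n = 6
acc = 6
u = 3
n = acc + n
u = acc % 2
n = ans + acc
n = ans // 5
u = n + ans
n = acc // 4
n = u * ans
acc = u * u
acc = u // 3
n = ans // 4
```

n = 6+6 = 12
u = 6%2 = 0
n = 1+6 = 7
n = 1//5 = 0
u = 0+1 = 1
n = 6//4 = 1
n = 1*1 = 1
acc = 1*1 = 1
acc = 1//3 = 0
n = 1//4 = 0

1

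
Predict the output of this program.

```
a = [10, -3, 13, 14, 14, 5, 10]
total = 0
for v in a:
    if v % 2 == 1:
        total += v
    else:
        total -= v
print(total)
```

v=10: not odd, total = 0-10 = -10
v=-3: odd, total = (-10)+(-3) = -13
v=13: odd, total = (-13)+13 = 0
v=14: not odd, total = 0-14 = -14
v=14: not odd, total = (-14)-14 = -28
v=5: odd, total = (-28)+5 = -23
v=10: not odd, total = (-23)-10 = -33

-33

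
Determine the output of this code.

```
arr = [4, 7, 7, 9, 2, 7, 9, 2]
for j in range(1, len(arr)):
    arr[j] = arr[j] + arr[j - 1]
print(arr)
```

[4, 11, 18, 27, 29, 36, 45, 47]

j=1: arr[1] = 7+4 = 11 → [4, 11, 7, 9, 2, 7, 9, 2]
j=2: arr[2] = 7+11 = 18 → [4, 11, 18, 9, 2, 7, 9, 2]
j=3: arr[3] = 9+18 = 27 → [4, 11, 18, 27, 2, 7, 9, 2]
j=4: arr[4] = 2+27 = 29 → [4, 11, 18, 27, 29, 7, 9, 2]
j=5: arr[5] = 7+29 = 36 → [4, 11, 18, 27, 29, 36, 9, 2]
j=6: arr[6] = 9+36 = 45 → [4, 11, 18, 27, 29, 36, 45, 2]
j=7: arr[7] = 2+45 = 47 → [4, 11, 18, 27, 29, 36, 45, 47]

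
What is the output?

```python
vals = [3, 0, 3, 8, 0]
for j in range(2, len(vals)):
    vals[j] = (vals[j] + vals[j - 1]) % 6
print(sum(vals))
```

16

j=2: vals[2] = (3+0)%6 = 3 → [3, 0, 3, 8, 0]
j=3: vals[3] = (8+3)%6 = 5 → [3, 0, 3, 5, 0]
j=4: vals[4] = (0+5)%6 = 5 → [3, 0, 3, 5, 5]
sum = 16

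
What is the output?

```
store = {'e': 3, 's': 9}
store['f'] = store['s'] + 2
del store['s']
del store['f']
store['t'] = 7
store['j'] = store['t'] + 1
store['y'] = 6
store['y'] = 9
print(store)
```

{'e': 3, 't': 7, 'j': 8, 'y': 9}

store['f'] = store['s']+2 = 11 → {'e': 3, 's': 9, 'f': 11}
del 's' → {'e': 3, 'f': 11}
del 'f' → {'e': 3}
store['t'] = 7 → {'e': 3, 't': 7}
store['j'] = store['t']+1 = 8 → {'e': 3, 't': 7, 'j': 8}
store['y'] = 6 → {'e': 3, 't': 7, 'j': 8, 'y': 6}
store['y'] = 9 → {'e': 3, 't': 7, 'j': 8, 'y': 9}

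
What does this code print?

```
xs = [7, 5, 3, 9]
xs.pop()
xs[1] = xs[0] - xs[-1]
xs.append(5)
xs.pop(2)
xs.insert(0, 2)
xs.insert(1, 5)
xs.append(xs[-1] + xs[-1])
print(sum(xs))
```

33

pop() removes 9 → [7, 5, 3]
xs[1] = xs[0]-xs[-1] = 7-3 = 4 → [7, 4, 3]
append 5 → [7, 4, 3, 5]
pop(2) removes 3 → [7, 4, 5]
insert 2 at 0 → [2, 7, 4, 5]
insert 5 at 1 → [2, 5, 7, 4, 5]
append xs[-1]+xs[-1] = 5+5 = 10 → [2, 5, 7, 4, 5, 10]
sum = 33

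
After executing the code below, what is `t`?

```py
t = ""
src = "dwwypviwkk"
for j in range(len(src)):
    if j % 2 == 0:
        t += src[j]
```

'dwpik'

j=0: add 'd' → 'd'
j=1: skip
j=2: add 'w' → 'dw'
j=3: skip
j=4: add 'p' → 'dwp'
j=5: skip
j=6: add 'i' → 'dwpi'
j=7: skip
j=8: add 'k' → 'dwpik'
j=9: skip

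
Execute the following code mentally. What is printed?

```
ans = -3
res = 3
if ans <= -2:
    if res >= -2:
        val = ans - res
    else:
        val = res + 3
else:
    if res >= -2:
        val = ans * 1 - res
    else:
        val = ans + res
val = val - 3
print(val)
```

ans=-3, res=3
ans <= -2 is True; res >= -2 is True
→ val = ans - res = -6
val = (-6)-3 = -9

-9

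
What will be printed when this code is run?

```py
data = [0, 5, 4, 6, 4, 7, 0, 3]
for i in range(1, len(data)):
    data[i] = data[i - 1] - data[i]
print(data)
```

i=1: data[1] = 0-5 = -5 → [0, -5, 4, 6, 4, 7, 0, 3]
i=2: data[2] = (-5)-4 = -9 → [0, -5, -9, 6, 4, 7, 0, 3]
i=3: data[3] = (-9)-6 = -15 → [0, -5, -9, -15, 4, 7, 0, 3]
i=4: data[4] = (-15)-4 = -19 → [0, -5, -9, -15, -19, 7, 0, 3]
i=5: data[5] = (-19)-7 = -26 → [0, -5, -9, -15, -19, -26, 0, 3]
i=6: data[6] = (-26)-0 = -26 → [0, -5, -9, -15, -19, -26, -26, 3]
i=7: data[7] = (-26)-3 = -29 → [0, -5, -9, -15, -19, -26, -26, -29]

[0, -5, -9, -15, -19, -26, -26, -29]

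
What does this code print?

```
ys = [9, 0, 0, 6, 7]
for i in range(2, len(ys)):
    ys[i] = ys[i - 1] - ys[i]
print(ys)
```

i=2: ys[2] = 0-0 = 0 → [9, 0, 0, 6, 7]
i=3: ys[3] = 0-6 = -6 → [9, 0, 0, -6, 7]
i=4: ys[4] = (-6)-7 = -13 → [9, 0, 0, -6, -13]

[9, 0, 0, -6, -13]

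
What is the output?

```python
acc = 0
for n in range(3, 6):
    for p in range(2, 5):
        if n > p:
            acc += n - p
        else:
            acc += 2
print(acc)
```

16

n=3,p=2: 3>2, acc = 0+1 = 1
n=3,p=3: not 3>3, acc = 1+2 = 3
n=3,p=4: not 3>4, acc = 3+2 = 5
n=4,p=2: 4>2, acc = 5+2 = 7
n=4,p=3: 4>3, acc = 7+1 = 8
n=4,p=4: not 4>4, acc = 8+2 = 10
n=5,p=2: 5>2, acc = 10+3 = 13
n=5,p=3: 5>3, acc = 13+2 = 15
n=5,p=4: 5>4, acc = 15+1 = 16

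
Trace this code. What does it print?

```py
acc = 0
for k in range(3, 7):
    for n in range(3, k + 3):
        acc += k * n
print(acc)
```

431

k=3,n=3: acc = 0+9 = 9
k=3,n=4: acc = 9+12 = 21
k=3,n=5: acc = 21+15 = 36
k=4,n=3: acc = 36+12 = 48
k=4,n=4: acc = 48+16 = 64
k=4,n=5: acc = 64+20 = 84
k=4,n=6: acc = 84+24 = 108
k=5,n=3: acc = 108+15 = 123
k=5,n=4: acc = 123+20 = 143
k=5,n=5: acc = 143+25 = 168
k=5,n=6: acc = 168+30 = 198
k=5,n=7: acc = 198+35 = 233
k=6,n=3: acc = 233+18 = 251
k=6,n=4: acc = 251+24 = 275
k=6,n=5: acc = 275+30 = 305
k=6,n=6: acc = 305+36 = 341
k=6,n=7: acc = 341+42 = 383
k=6,n=8: acc = 383+48 = 431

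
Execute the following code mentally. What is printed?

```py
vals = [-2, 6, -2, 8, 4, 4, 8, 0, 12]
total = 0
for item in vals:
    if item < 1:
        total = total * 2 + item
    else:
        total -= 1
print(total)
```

item=-2: <1, total = 0*2+(-2) = -2
item=6: not <1, total = (-2)-1 = -3
item=-2: <1, total = (-3)*2+(-2) = -8
item=8: not <1, total = (-8)-1 = -9
item=4: not <1, total = (-9)-1 = -10
item=4: not <1, total = (-10)-1 = -11
item=8: not <1, total = (-11)-1 = -12
item=0: <1, total = (-12)*2+0 = -24
item=12: not <1, total = (-24)-1 = -25

-25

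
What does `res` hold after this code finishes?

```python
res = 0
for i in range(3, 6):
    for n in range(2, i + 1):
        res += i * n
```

121

i=3,n=2: res = 0+6 = 6
i=3,n=3: res = 6+9 = 15
i=4,n=2: res = 15+8 = 23
i=4,n=3: res = 23+12 = 35
i=4,n=4: res = 35+16 = 51
i=5,n=2: res = 51+10 = 61
i=5,n=3: res = 61+15 = 76
i=5,n=4: res = 76+20 = 96
i=5,n=5: res = 96+25 = 121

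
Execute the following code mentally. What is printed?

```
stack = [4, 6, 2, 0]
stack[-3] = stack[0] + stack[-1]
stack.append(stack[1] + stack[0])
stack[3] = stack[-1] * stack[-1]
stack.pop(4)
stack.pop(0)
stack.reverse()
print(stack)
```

[64, 2, 4]

stack[-3] = stack[0]+stack[-1] = 4+0 = 4 → [4, 4, 2, 0]
append stack[1]+stack[0] = 4+4 = 8 → [4, 4, 2, 0, 8]
stack[3] = stack[-1]*stack[-1] = 8*8 = 64 → [4, 4, 2, 64, 8]
pop(4) removes 8 → [4, 4, 2, 64]
pop(0) removes 4 → [4, 2, 64]
reverse → [64, 2, 4]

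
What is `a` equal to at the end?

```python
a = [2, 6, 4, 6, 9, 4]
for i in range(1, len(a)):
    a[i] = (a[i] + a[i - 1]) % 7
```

i=1: a[1] = (6+2)%7 = 1 → [2, 1, 4, 6, 9, 4]
i=2: a[2] = (4+1)%7 = 5 → [2, 1, 5, 6, 9, 4]
i=3: a[3] = (6+5)%7 = 4 → [2, 1, 5, 4, 9, 4]
i=4: a[4] = (9+4)%7 = 6 → [2, 1, 5, 4, 6, 4]
i=5: a[5] = (4+6)%7 = 3 → [2, 1, 5, 4, 6, 3]

[2, 1, 5, 4, 6, 3]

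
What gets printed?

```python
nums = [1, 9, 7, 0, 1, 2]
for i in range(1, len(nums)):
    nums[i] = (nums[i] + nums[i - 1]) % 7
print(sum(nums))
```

20

i=1: nums[1] = (9+1)%7 = 3 → [1, 3, 7, 0, 1, 2]
i=2: nums[2] = (7+3)%7 = 3 → [1, 3, 3, 0, 1, 2]
i=3: nums[3] = (0+3)%7 = 3 → [1, 3, 3, 3, 1, 2]
i=4: nums[4] = (1+3)%7 = 4 → [1, 3, 3, 3, 4, 2]
i=5: nums[5] = (2+4)%7 = 6 → [1, 3, 3, 3, 4, 6]
sum = 20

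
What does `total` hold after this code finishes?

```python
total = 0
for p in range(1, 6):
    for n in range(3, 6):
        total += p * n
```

p=1,n=3: total = 0+3 = 3
p=1,n=4: total = 3+4 = 7
p=1,n=5: total = 7+5 = 12
p=2,n=3: total = 12+6 = 18
p=2,n=4: total = 18+8 = 26
p=2,n=5: total = 26+10 = 36
p=3,n=3: total = 36+9 = 45
p=3,n=4: total = 45+12 = 57
p=3,n=5: total = 57+15 = 72
p=4,n=3: total = 72+12 = 84
p=4,n=4: total = 84+16 = 100
p=4,n=5: total = 100+20 = 120
p=5,n=3: total = 120+15 = 135
p=5,n=4: total = 135+20 = 155
p=5,n=5: total = 155+25 = 180

180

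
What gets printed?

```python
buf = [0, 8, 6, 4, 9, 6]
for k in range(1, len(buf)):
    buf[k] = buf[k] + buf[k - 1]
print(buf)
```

k=1: buf[1] = 8+0 = 8 → [0, 8, 6, 4, 9, 6]
k=2: buf[2] = 6+8 = 14 → [0, 8, 14, 4, 9, 6]
k=3: buf[3] = 4+14 = 18 → [0, 8, 14, 18, 9, 6]
k=4: buf[4] = 9+18 = 27 → [0, 8, 14, 18, 27, 6]
k=5: buf[5] = 6+27 = 33 → [0, 8, 14, 18, 27, 33]

[0, 8, 14, 18, 27, 33]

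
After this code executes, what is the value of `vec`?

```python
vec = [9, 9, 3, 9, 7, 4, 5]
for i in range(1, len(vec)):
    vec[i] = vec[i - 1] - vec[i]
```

[9, 0, -3, -12, -19, -23, -28]

i=1: vec[1] = 9-9 = 0 → [9, 0, 3, 9, 7, 4, 5]
i=2: vec[2] = 0-3 = -3 → [9, 0, -3, 9, 7, 4, 5]
i=3: vec[3] = (-3)-9 = -12 → [9, 0, -3, -12, 7, 4, 5]
i=4: vec[4] = (-12)-7 = -19 → [9, 0, -3, -12, -19, 4, 5]
i=5: vec[5] = (-19)-4 = -23 → [9, 0, -3, -12, -19, -23, 5]
i=6: vec[6] = (-23)-5 = -28 → [9, 0, -3, -12, -19, -23, -28]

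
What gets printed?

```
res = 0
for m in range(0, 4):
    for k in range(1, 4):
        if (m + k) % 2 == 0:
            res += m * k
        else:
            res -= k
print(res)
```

8

m=0,k=1: odd sum, res = 0-1 = -1
m=0,k=2: even sum, res = (-1)+0 = -1
m=0,k=3: odd sum, res = (-1)-3 = -4
m=1,k=1: even sum, res = (-4)+1 = -3
m=1,k=2: odd sum, res = (-3)-2 = -5
m=1,k=3: even sum, res = (-5)+3 = -2
m=2,k=1: odd sum, res = (-2)-1 = -3
m=2,k=2: even sum, res = (-3)+4 = 1
m=2,k=3: odd sum, res = 1-3 = -2
m=3,k=1: even sum, res = (-2)+3 = 1
m=3,k=2: odd sum, res = 1-2 = -1
m=3,k=3: even sum, res = (-1)+9 = 8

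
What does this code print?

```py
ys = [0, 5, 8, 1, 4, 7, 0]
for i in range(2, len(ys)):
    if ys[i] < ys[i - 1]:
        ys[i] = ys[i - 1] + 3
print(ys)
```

[0, 5, 8, 11, 14, 17, 20]

i=2: 8>=5, unchanged → [0, 5, 8, 1, 4, 7, 0]
i=3: 1<8, ys[3] = 8+3 = 11 → [0, 5, 8, 11, 4, 7, 0]
i=4: 4<11, ys[4] = 11+3 = 14 → [0, 5, 8, 11, 14, 7, 0]
i=5: 7<14, ys[5] = 14+3 = 17 → [0, 5, 8, 11, 14, 17, 0]
i=6: 0<17, ys[6] = 17+3 = 20 → [0, 5, 8, 11, 14, 17, 20]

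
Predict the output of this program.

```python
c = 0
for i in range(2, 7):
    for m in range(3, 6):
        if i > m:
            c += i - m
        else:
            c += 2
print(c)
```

28

i=2,m=3: not 2>3, c = 0+2 = 2
i=2,m=4: not 2>4, c = 2+2 = 4
i=2,m=5: not 2>5, c = 4+2 = 6
i=3,m=3: not 3>3, c = 6+2 = 8
i=3,m=4: not 3>4, c = 8+2 = 10
i=3,m=5: not 3>5, c = 10+2 = 12
i=4,m=3: 4>3, c = 12+1 = 13
i=4,m=4: not 4>4, c = 13+2 = 15
i=4,m=5: not 4>5, c = 15+2 = 17
i=5,m=3: 5>3, c = 17+2 = 19
i=5,m=4: 5>4, c = 19+1 = 20
i=5,m=5: not 5>5, c = 20+2 = 22
i=6,m=3: 6>3, c = 22+3 = 25
i=6,m=4: 6>4, c = 25+2 = 27
i=6,m=5: 6>5, c = 27+1 = 28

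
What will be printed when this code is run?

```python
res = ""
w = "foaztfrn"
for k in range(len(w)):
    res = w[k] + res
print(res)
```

k=0: prepend 'f' → 'f'
k=1: prepend 'o' → 'of'
k=2: prepend 'a' → 'aof'
k=3: prepend 'z' → 'zaof'
k=4: prepend 't' → 'tzaof'
k=5: prepend 'f' → 'ftzaof'
k=6: prepend 'r' → 'rftzaof'
k=7: prepend 'n' → 'nrftzaof'

nrftzaof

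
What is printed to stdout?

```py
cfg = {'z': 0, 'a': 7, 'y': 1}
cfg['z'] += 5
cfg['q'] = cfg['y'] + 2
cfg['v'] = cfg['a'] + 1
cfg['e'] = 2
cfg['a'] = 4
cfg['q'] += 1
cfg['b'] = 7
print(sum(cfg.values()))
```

31

cfg['z'] = 0+5 = 5 → {'z': 5, 'a': 7, 'y': 1}
cfg['q'] = cfg['y']+2 = 3 → {'z': 5, 'a': 7, 'y': 1, 'q': 3}
cfg['v'] = cfg['a']+1 = 8 → {'z': 5, 'a': 7, 'y': 1, 'q': 3, 'v': 8}
cfg['e'] = 2 → {'z': 5, 'a': 7, 'y': 1, 'q': 3, 'v': 8, 'e': 2}
cfg['a'] = 4 → {'z': 5, 'a': 4, 'y': 1, 'q': 3, 'v': 8, 'e': 2}
cfg['q'] = 3+1 = 4 → {'z': 5, 'a': 4, 'y': 1, 'q': 4, 'v': 8, 'e': 2}
cfg['b'] = 7 → {'z': 5, 'a': 4, 'y': 1, 'q': 4, 'v': 8, 'e': 2, 'b': 7}
sum of values = 31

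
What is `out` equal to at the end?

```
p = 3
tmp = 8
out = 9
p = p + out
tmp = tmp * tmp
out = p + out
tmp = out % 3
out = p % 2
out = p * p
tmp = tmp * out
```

p = 3+9 = 12
tmp = 8*8 = 64
out = 12+9 = 21
tmp = 21%3 = 0
out = 12%2 = 0
out = 12*12 = 144
tmp = 0*144 = 0

144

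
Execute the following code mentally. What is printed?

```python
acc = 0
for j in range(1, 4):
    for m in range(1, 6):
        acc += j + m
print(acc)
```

j=1,m=1: acc = 0+2 = 2
j=1,m=2: acc = 2+3 = 5
j=1,m=3: acc = 5+4 = 9
j=1,m=4: acc = 9+5 = 14
j=1,m=5: acc = 14+6 = 20
j=2,m=1: acc = 20+3 = 23
j=2,m=2: acc = 23+4 = 27
j=2,m=3: acc = 27+5 = 32
j=2,m=4: acc = 32+6 = 38
j=2,m=5: acc = 38+7 = 45
j=3,m=1: acc = 45+4 = 49
j=3,m=2: acc = 49+5 = 54
j=3,m=3: acc = 54+6 = 60
j=3,m=4: acc = 60+7 = 67
j=3,m=5: acc = 67+8 = 75

75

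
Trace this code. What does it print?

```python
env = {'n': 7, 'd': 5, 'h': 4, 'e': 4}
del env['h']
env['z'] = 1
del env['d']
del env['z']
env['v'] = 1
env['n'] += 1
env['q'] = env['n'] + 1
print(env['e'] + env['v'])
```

del 'h' → {'n': 7, 'd': 5, 'e': 4}
env['z'] = 1 → {'n': 7, 'd': 5, 'e': 4, 'z': 1}
del 'd' → {'n': 7, 'e': 4, 'z': 1}
del 'z' → {'n': 7, 'e': 4}
env['v'] = 1 → {'n': 7, 'e': 4, 'v': 1}
env['n'] = 7+1 = 8 → {'n': 8, 'e': 4, 'v': 1}
env['q'] = env['n']+1 = 9 → {'n': 8, 'e': 4, 'v': 1, 'q': 9}
env['e']+env['v'] = 4+1 = 5

5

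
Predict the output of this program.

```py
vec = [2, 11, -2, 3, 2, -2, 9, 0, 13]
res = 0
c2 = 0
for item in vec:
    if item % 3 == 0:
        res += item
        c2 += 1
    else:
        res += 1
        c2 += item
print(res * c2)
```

486

item=2: not %3==0, res = 0+1 = 1; c2=2
item=11: not %3==0, res = 1+1 = 2; c2=13
item=-2: not %3==0, res = 2+1 = 3; c2=11
item=3: %3==0, res = 3+3 = 6; c2=12
item=2: not %3==0, res = 6+1 = 7; c2=14
item=-2: not %3==0, res = 7+1 = 8; c2=12
item=9: %3==0, res = 8+9 = 17; c2=13
item=0: %3==0, res = 17+0 = 17; c2=14
item=13: not %3==0, res = 17+1 = 18; c2=27
res*c2 = 18*27 = 486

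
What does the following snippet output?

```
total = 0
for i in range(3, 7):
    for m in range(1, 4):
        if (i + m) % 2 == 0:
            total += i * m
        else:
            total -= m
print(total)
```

40

i=3,m=1: even sum, total = 0+3 = 3
i=3,m=2: odd sum, total = 3-2 = 1
i=3,m=3: even sum, total = 1+9 = 10
i=4,m=1: odd sum, total = 10-1 = 9
i=4,m=2: even sum, total = 9+8 = 17
i=4,m=3: odd sum, total = 17-3 = 14
i=5,m=1: even sum, total = 14+5 = 19
i=5,m=2: odd sum, total = 19-2 = 17
i=5,m=3: even sum, total = 17+15 = 32
i=6,m=1: odd sum, total = 32-1 = 31
i=6,m=2: even sum, total = 31+12 = 43
i=6,m=3: odd sum, total = 43-3 = 40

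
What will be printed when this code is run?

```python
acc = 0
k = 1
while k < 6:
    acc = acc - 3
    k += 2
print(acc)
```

-9

k=1: acc = 0-3 = -3
k=3: acc = (-3)-3 = -6
k=5: acc = (-6)-3 = -9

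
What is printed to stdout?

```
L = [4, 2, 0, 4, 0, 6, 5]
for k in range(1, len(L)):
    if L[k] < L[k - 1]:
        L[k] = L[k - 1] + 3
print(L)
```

[4, 7, 10, 13, 16, 19, 22]

k=1: 2<4, L[1] = 4+3 = 7 → [4, 7, 0, 4, 0, 6, 5]
k=2: 0<7, L[2] = 7+3 = 10 → [4, 7, 10, 4, 0, 6, 5]
k=3: 4<10, L[3] = 10+3 = 13 → [4, 7, 10, 13, 0, 6, 5]
k=4: 0<13, L[4] = 13+3 = 16 → [4, 7, 10, 13, 16, 6, 5]
k=5: 6<16, L[5] = 16+3 = 19 → [4, 7, 10, 13, 16, 19, 5]
k=6: 5<19, L[6] = 19+3 = 22 → [4, 7, 10, 13, 16, 19, 22]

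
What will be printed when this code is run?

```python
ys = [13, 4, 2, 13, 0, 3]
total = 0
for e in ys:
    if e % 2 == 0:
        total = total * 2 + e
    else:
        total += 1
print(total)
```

e=13: not even, total = 0+1 = 1
e=4: even, total = 1*2+4 = 6
e=2: even, total = 6*2+2 = 14
e=13: not even, total = 14+1 = 15
e=0: even, total = 15*2+0 = 30
e=3: not even, total = 30+1 = 31

31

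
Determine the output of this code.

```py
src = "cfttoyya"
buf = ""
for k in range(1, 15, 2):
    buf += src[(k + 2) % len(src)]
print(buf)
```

tyaftya

k=1: add src[3]='t' → 't'
k=3: add src[5]='y' → 'ty'
k=5: add src[7]='a' → 'tya'
k=7: add src[1]='f' → 'tyaf'
k=9: add src[3]='t' → 'tyaft'
k=11: add src[5]='y' → 'tyafty'
k=13: add src[7]='a' → 'tyaftya'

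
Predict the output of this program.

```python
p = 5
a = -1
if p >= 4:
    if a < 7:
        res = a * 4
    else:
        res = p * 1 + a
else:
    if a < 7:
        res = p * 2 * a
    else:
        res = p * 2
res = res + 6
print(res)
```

2

p=5, a=-1
p >= 4 is True; a < 7 is True
→ res = a * 4 = -4
res = (-4)+6 = 2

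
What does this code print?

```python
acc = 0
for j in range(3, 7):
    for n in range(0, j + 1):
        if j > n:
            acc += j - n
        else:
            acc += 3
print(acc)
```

j=3,n=0: 3>0, acc = 0+3 = 3
j=3,n=1: 3>1, acc = 3+2 = 5
j=3,n=2: 3>2, acc = 5+1 = 6
j=3,n=3: not 3>3, acc = 6+3 = 9
j=4,n=0: 4>0, acc = 9+4 = 13
j=4,n=1: 4>1, acc = 13+3 = 16
j=4,n=2: 4>2, acc = 16+2 = 18
j=4,n=3: 4>3, acc = 18+1 = 19
j=4,n=4: not 4>4, acc = 19+3 = 22
j=5,n=0: 5>0, acc = 22+5 = 27
j=5,n=1: 5>1, acc = 27+4 = 31
j=5,n=2: 5>2, acc = 31+3 = 34
j=5,n=3: 5>3, acc = 34+2 = 36
j=5,n=4: 5>4, acc = 36+1 = 37
j=5,n=5: not 5>5, acc = 37+3 = 40
j=6,n=0: 6>0, acc = 40+6 = 46
j=6,n=1: 6>1, acc = 46+5 = 51
j=6,n=2: 6>2, acc = 51+4 = 55
j=6,n=3: 6>3, acc = 55+3 = 58
j=6,n=4: 6>4, acc = 58+2 = 60
j=6,n=5: 6>5, acc = 60+1 = 61
j=6,n=6: not 6>6, acc = 61+3 = 64

64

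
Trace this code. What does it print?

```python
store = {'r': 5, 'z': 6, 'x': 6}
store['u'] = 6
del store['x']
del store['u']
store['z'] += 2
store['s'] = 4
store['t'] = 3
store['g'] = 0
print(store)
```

store['u'] = 6 → {'r': 5, 'z': 6, 'x': 6, 'u': 6}
del 'x' → {'r': 5, 'z': 6, 'u': 6}
del 'u' → {'r': 5, 'z': 6}
store['z'] = 6+2 = 8 → {'r': 5, 'z': 8}
store['s'] = 4 → {'r': 5, 'z': 8, 's': 4}
store['t'] = 3 → {'r': 5, 'z': 8, 's': 4, 't': 3}
store['g'] = 0 → {'r': 5, 'z': 8, 's': 4, 't': 3, 'g': 0}

{'r': 5, 'z': 8, 's': 4, 't': 3, 'g': 0}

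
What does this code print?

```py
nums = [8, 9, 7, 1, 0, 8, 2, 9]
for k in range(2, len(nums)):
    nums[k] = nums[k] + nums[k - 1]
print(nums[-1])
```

k=2: nums[2] = 7+9 = 16 → [8, 9, 16, 1, 0, 8, 2, 9]
k=3: nums[3] = 1+16 = 17 → [8, 9, 16, 17, 0, 8, 2, 9]
k=4: nums[4] = 0+17 = 17 → [8, 9, 16, 17, 17, 8, 2, 9]
k=5: nums[5] = 8+17 = 25 → [8, 9, 16, 17, 17, 25, 2, 9]
k=6: nums[6] = 2+25 = 27 → [8, 9, 16, 17, 17, 25, 27, 9]
k=7: nums[7] = 9+27 = 36 → [8, 9, 16, 17, 17, 25, 27, 36]

36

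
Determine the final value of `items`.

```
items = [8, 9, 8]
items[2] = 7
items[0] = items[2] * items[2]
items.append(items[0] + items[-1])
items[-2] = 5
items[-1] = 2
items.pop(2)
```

items[2] = 7 → [8, 9, 7]
items[0] = items[2]*items[2] = 7*7 = 49 → [49, 9, 7]
append items[0]+items[-1] = 49+7 = 56 → [49, 9, 7, 56]
items[-2] = 5 → [49, 9, 5, 56]
items[-1] = 2 → [49, 9, 5, 2]
pop(2) removes 5 → [49, 9, 2]

[49, 9, 2]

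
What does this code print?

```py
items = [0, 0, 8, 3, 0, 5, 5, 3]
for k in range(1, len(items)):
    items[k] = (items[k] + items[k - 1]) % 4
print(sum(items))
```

7

k=1: items[1] = (0+0)%4 = 0 → [0, 0, 8, 3, 0, 5, 5, 3]
k=2: items[2] = (8+0)%4 = 0 → [0, 0, 0, 3, 0, 5, 5, 3]
k=3: items[3] = (3+0)%4 = 3 → [0, 0, 0, 3, 0, 5, 5, 3]
k=4: items[4] = (0+3)%4 = 3 → [0, 0, 0, 3, 3, 5, 5, 3]
k=5: items[5] = (5+3)%4 = 0 → [0, 0, 0, 3, 3, 0, 5, 3]
k=6: items[6] = (5+0)%4 = 1 → [0, 0, 0, 3, 3, 0, 1, 3]
k=7: items[7] = (3+1)%4 = 0 → [0, 0, 0, 3, 3, 0, 1, 0]
sum = 7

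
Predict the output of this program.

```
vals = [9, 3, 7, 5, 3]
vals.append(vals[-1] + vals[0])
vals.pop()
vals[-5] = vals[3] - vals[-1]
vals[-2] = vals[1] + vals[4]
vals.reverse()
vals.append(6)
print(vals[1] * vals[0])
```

18

append vals[-1]+vals[0] = 3+9 = 12 → [9, 3, 7, 5, 3, 12]
pop() removes 12 → [9, 3, 7, 5, 3]
vals[-5] = vals[3]-vals[-1] = 5-3 = 2 → [2, 3, 7, 5, 3]
vals[-2] = vals[1]+vals[4] = 3+3 = 6 → [2, 3, 7, 6, 3]
reverse → [3, 6, 7, 3, 2]
append 6 → [3, 6, 7, 3, 2, 6]
vals[1]*vals[0] = 6*3 = 18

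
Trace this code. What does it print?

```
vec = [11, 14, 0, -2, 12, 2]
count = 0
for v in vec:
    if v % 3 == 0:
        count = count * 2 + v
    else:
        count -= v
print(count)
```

v=11: not %3==0, count = 0-11 = -11
v=14: not %3==0, count = (-11)-14 = -25
v=0: %3==0, count = (-25)*2+0 = -50
v=-2: not %3==0, count = (-50)-(-2) = -48
v=12: %3==0, count = (-48)*2+12 = -84
v=2: not %3==0, count = (-84)-2 = -86

-86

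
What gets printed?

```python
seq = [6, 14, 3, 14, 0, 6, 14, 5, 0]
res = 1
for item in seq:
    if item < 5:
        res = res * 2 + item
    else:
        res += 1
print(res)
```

46

item=6: not <5, res = 1+1 = 2
item=14: not <5, res = 2+1 = 3
item=3: <5, res = 3*2+3 = 9
item=14: not <5, res = 9+1 = 10
item=0: <5, res = 10*2+0 = 20
item=6: not <5, res = 20+1 = 21
item=14: not <5, res = 21+1 = 22
item=5: not <5, res = 22+1 = 23
item=0: <5, res = 23*2+0 = 46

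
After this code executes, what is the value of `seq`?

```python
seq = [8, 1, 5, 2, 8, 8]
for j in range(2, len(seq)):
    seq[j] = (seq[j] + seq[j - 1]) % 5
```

j=2: seq[2] = (5+1)%5 = 1 → [8, 1, 1, 2, 8, 8]
j=3: seq[3] = (2+1)%5 = 3 → [8, 1, 1, 3, 8, 8]
j=4: seq[4] = (8+3)%5 = 1 → [8, 1, 1, 3, 1, 8]
j=5: seq[5] = (8+1)%5 = 4 → [8, 1, 1, 3, 1, 4]

[8, 1, 1, 3, 1, 4]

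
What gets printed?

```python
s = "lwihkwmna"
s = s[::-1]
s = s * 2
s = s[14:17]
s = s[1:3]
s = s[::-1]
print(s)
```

reverse → 'anmwkhiwl'
repeat ×2 → 'anmwkhiwlanmwkhiwl'
slice [14:17] → 'hiw'
slice [1:3] → 'iw'
reverse → 'wi'

wi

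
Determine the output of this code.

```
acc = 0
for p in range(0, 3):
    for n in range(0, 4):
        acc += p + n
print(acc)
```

p=0,n=0: acc = 0+0 = 0
p=0,n=1: acc = 0+1 = 1
p=0,n=2: acc = 1+2 = 3
p=0,n=3: acc = 3+3 = 6
p=1,n=0: acc = 6+1 = 7
p=1,n=1: acc = 7+2 = 9
p=1,n=2: acc = 9+3 = 12
p=1,n=3: acc = 12+4 = 16
p=2,n=0: acc = 16+2 = 18
p=2,n=1: acc = 18+3 = 21
p=2,n=2: acc = 21+4 = 25
p=2,n=3: acc = 25+5 = 30

30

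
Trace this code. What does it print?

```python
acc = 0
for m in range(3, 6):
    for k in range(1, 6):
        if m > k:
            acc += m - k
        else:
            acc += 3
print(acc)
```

m=3,k=1: 3>1, acc = 0+2 = 2
m=3,k=2: 3>2, acc = 2+1 = 3
m=3,k=3: not 3>3, acc = 3+3 = 6
m=3,k=4: not 3>4, acc = 6+3 = 9
m=3,k=5: not 3>5, acc = 9+3 = 12
m=4,k=1: 4>1, acc = 12+3 = 15
m=4,k=2: 4>2, acc = 15+2 = 17
m=4,k=3: 4>3, acc = 17+1 = 18
m=4,k=4: not 4>4, acc = 18+3 = 21
m=4,k=5: not 4>5, acc = 21+3 = 24
m=5,k=1: 5>1, acc = 24+4 = 28
m=5,k=2: 5>2, acc = 28+3 = 31
m=5,k=3: 5>3, acc = 31+2 = 33
m=5,k=4: 5>4, acc = 33+1 = 34
m=5,k=5: not 5>5, acc = 34+3 = 37

37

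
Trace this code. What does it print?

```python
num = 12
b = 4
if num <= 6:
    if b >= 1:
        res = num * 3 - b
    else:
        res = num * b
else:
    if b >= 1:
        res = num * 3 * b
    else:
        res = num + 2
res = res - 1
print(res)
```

num=12, b=4
num <= 6 is False; b >= 1 is True
→ res = num * 3 * b = 144
res = 144-1 = 143

143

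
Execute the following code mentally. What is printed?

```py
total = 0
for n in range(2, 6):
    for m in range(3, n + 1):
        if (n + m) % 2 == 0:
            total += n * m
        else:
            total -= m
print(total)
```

n=3,m=3: even sum, total = 0+9 = 9
n=4,m=3: odd sum, total = 9-3 = 6
n=4,m=4: even sum, total = 6+16 = 22
n=5,m=3: even sum, total = 22+15 = 37
n=5,m=4: odd sum, total = 37-4 = 33
n=5,m=5: even sum, total = 33+25 = 58

58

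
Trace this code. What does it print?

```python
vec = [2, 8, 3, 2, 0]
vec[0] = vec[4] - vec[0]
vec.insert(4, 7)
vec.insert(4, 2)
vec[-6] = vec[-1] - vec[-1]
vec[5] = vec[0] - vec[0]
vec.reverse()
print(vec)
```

vec[0] = vec[4]-vec[0] = 0-2 = -2 → [-2, 8, 3, 2, 0]
insert 7 at 4 → [-2, 8, 3, 2, 7, 0]
insert 2 at 4 → [-2, 8, 3, 2, 2, 7, 0]
vec[-6] = vec[-1]-vec[-1] = 0-0 = 0 → [-2, 0, 3, 2, 2, 7, 0]
vec[5] = vec[0]-vec[0] = (-2)-(-2) = 0 → [-2, 0, 3, 2, 2, 0, 0]
reverse → [0, 0, 2, 2, 3, 0, -2]

[0, 0, 2, 2, 3, 0, -2]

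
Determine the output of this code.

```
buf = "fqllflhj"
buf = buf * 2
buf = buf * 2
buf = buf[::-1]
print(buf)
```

repeat ×2 → 'fqllflhjfqllflhj'
repeat ×2 → 'fqllflhjfqllflhjfqllflhjfqllflhj'
reverse → 'jhlfllqfjhlfllqfjhlfllqfjhlfllqf'

jhlfllqfjhlfllqfjhlfllqfjhlfllqf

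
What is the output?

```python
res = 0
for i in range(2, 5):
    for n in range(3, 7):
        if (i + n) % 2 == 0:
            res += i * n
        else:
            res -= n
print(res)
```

i=2,n=3: odd sum, res = 0-3 = -3
i=2,n=4: even sum, res = (-3)+8 = 5
i=2,n=5: odd sum, res = 5-5 = 0
i=2,n=6: even sum, res = 0+12 = 12
i=3,n=3: even sum, res = 12+9 = 21
i=3,n=4: odd sum, res = 21-4 = 17
i=3,n=5: even sum, res = 17+15 = 32
i=3,n=6: odd sum, res = 32-6 = 26
i=4,n=3: odd sum, res = 26-3 = 23
i=4,n=4: even sum, res = 23+16 = 39
i=4,n=5: odd sum, res = 39-5 = 34
i=4,n=6: even sum, res = 34+24 = 58

58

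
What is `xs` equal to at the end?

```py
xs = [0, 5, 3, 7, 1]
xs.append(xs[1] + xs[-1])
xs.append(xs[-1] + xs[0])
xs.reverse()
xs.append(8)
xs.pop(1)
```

append xs[1]+xs[-1] = 5+1 = 6 → [0, 5, 3, 7, 1, 6]
append xs[-1]+xs[0] = 6+0 = 6 → [0, 5, 3, 7, 1, 6, 6]
reverse → [6, 6, 1, 7, 3, 5, 0]
append 8 → [6, 6, 1, 7, 3, 5, 0, 8]
pop(1) removes 6 → [6, 1, 7, 3, 5, 0, 8]

[6, 1, 7, 3, 5, 0, 8]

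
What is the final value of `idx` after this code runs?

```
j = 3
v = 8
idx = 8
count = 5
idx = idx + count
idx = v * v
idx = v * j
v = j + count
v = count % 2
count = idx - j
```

24

idx = 8+5 = 13
idx = 8*8 = 64
idx = 8*3 = 24
v = 3+5 = 8
v = 5%2 = 1
count = 24-3 = 21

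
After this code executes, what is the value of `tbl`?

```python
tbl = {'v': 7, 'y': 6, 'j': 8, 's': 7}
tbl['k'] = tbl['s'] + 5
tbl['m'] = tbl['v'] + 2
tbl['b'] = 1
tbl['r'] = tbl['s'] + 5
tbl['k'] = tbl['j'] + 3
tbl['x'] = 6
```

{'v': 7, 'y': 6, 'j': 8, 's': 7, 'k': 11, 'm': 9, 'b': 1, 'r': 12, 'x': 6}

tbl['k'] = tbl['s']+5 = 12 → {'v': 7, 'y': 6, 'j': 8, 's': 7, 'k': 12}
tbl['m'] = tbl['v']+2 = 9 → {'v': 7, 'y': 6, 'j': 8, 's': 7, 'k': 12, 'm': 9}
tbl['b'] = 1 → {'v': 7, 'y': 6, 'j': 8, 's': 7, 'k': 12, 'm': 9, 'b': 1}
tbl['r'] = tbl['s']+5 = 12 → {'v': 7, 'y': 6, 'j': 8, 's': 7, 'k': 12, 'm': 9, 'b': 1, 'r': 12}
tbl['k'] = tbl['j']+3 = 11 → {'v': 7, 'y': 6, 'j': 8, 's': 7, 'k': 11, 'm': 9, 'b': 1, 'r': 12}
tbl['x'] = 6 → {'v': 7, 'y': 6, 'j': 8, 's': 7, 'k': 11, 'm': 9, 'b': 1, 'r': 12, 'x': 6}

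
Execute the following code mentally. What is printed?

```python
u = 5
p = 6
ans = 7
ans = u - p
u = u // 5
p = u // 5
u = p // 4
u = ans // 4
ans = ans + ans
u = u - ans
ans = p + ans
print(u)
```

ans = 5-6 = -1
u = 5//5 = 1
p = 1//5 = 0
u = 0//4 = 0
u = (-1)//4 = -1
ans = (-1)+(-1) = -2
u = (-1)-(-2) = 1
ans = 0+(-2) = -2

1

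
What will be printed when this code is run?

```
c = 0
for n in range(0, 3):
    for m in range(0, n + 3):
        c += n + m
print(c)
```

n=0,m=0: c = 0+0 = 0
n=0,m=1: c = 0+1 = 1
n=0,m=2: c = 1+2 = 3
n=1,m=0: c = 3+1 = 4
n=1,m=1: c = 4+2 = 6
n=1,m=2: c = 6+3 = 9
n=1,m=3: c = 9+4 = 13
n=2,m=0: c = 13+2 = 15
n=2,m=1: c = 15+3 = 18
n=2,m=2: c = 18+4 = 22
n=2,m=3: c = 22+5 = 27
n=2,m=4: c = 27+6 = 33

33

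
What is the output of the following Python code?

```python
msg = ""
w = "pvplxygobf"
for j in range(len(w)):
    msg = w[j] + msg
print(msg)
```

fbogyxlpvp

j=0: prepend 'p' → 'p'
j=1: prepend 'v' → 'vp'
j=2: prepend 'p' → 'pvp'
j=3: prepend 'l' → 'lpvp'
j=4: prepend 'x' → 'xlpvp'
j=5: prepend 'y' → 'yxlpvp'
j=6: prepend 'g' → 'gyxlpvp'
j=7: prepend 'o' → 'ogyxlpvp'
j=8: prepend 'b' → 'bogyxlpvp'
j=9: prepend 'f' → 'fbogyxlpvp'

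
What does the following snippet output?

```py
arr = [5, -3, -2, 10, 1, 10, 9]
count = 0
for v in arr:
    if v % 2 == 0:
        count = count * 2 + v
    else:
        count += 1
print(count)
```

41

v=5: not even, count = 0+1 = 1
v=-3: not even, count = 1+1 = 2
v=-2: even, count = 2*2+(-2) = 2
v=10: even, count = 2*2+10 = 14
v=1: not even, count = 14+1 = 15
v=10: even, count = 15*2+10 = 40
v=9: not even, count = 40+1 = 41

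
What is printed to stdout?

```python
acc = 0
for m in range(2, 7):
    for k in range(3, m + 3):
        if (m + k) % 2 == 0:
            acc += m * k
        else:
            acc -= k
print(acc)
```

215

m=2,k=3: odd sum, acc = 0-3 = -3
m=2,k=4: even sum, acc = (-3)+8 = 5
m=3,k=3: even sum, acc = 5+9 = 14
m=3,k=4: odd sum, acc = 14-4 = 10
m=3,k=5: even sum, acc = 10+15 = 25
m=4,k=3: odd sum, acc = 25-3 = 22
m=4,k=4: even sum, acc = 22+16 = 38
m=4,k=5: odd sum, acc = 38-5 = 33
m=4,k=6: even sum, acc = 33+24 = 57
m=5,k=3: even sum, acc = 57+15 = 72
m=5,k=4: odd sum, acc = 72-4 = 68
m=5,k=5: even sum, acc = 68+25 = 93
m=5,k=6: odd sum, acc = 93-6 = 87
m=5,k=7: even sum, acc = 87+35 = 122
m=6,k=3: odd sum, acc = 122-3 = 119
m=6,k=4: even sum, acc = 119+24 = 143
m=6,k=5: odd sum, acc = 143-5 = 138
m=6,k=6: even sum, acc = 138+36 = 174
m=6,k=7: odd sum, acc = 174-7 = 167
m=6,k=8: even sum, acc = 167+48 = 215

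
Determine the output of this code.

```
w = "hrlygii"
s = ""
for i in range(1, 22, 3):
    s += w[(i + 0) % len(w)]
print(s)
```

rghyili

i=1: add w[1]='r' → 'r'
i=4: add w[4]='g' → 'rg'
i=7: add w[0]='h' → 'rgh'
i=10: add w[3]='y' → 'rghy'
i=13: add w[6]='i' → 'rghyi'
i=16: add w[2]='l' → 'rghyil'
i=19: add w[5]='i' → 'rghyili'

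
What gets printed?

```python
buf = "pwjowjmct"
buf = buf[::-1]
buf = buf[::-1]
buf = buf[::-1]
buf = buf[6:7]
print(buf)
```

reverse → 'tcmjwojwp'
reverse → 'pwjowjmct'
reverse → 'tcmjwojwp'
slice [6:7] → 'j'

j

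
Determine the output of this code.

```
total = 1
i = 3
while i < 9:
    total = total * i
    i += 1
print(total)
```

20160

i=3: total = 1*3 = 3
i=4: total = 3*4 = 12
i=5: total = 12*5 = 60
i=6: total = 60*6 = 360
i=7: total = 360*7 = 2520
i=8: total = 2520*8 = 20160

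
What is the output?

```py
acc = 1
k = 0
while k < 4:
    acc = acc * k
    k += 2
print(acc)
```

0

k=0: acc = 1*0 = 0
k=2: acc = 0*2 = 0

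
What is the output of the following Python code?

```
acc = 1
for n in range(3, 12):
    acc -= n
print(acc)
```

n=3: acc = 1-3 = -2
n=4: acc = (-2)-4 = -6
n=5: acc = (-6)-5 = -11
n=6: acc = (-11)-6 = -17
n=7: acc = (-17)-7 = -24
n=8: acc = (-24)-8 = -32
n=9: acc = (-32)-9 = -41
n=10: acc = (-41)-10 = -51
n=11: acc = (-51)-11 = -62

-62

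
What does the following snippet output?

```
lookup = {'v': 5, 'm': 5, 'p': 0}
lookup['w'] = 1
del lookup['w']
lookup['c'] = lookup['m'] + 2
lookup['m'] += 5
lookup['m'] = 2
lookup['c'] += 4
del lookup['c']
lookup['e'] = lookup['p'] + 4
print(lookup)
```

lookup['w'] = 1 → {'v': 5, 'm': 5, 'p': 0, 'w': 1}
del 'w' → {'v': 5, 'm': 5, 'p': 0}
lookup['c'] = lookup['m']+2 = 7 → {'v': 5, 'm': 5, 'p': 0, 'c': 7}
lookup['m'] = 5+5 = 10 → {'v': 5, 'm': 10, 'p': 0, 'c': 7}
lookup['m'] = 2 → {'v': 5, 'm': 2, 'p': 0, 'c': 7}
lookup['c'] = 7+4 = 11 → {'v': 5, 'm': 2, 'p': 0, 'c': 11}
del 'c' → {'v': 5, 'm': 2, 'p': 0}
lookup['e'] = lookup['p']+4 = 4 → {'v': 5, 'm': 2, 'p': 0, 'e': 4}

{'v': 5, 'm': 2, 'p': 0, 'e': 4}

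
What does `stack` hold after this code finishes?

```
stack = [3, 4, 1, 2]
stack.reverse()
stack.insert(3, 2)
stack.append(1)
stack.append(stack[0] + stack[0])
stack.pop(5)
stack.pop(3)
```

[2, 1, 4, 3, 4]

reverse → [2, 1, 4, 3]
insert 2 at 3 → [2, 1, 4, 2, 3]
append 1 → [2, 1, 4, 2, 3, 1]
append stack[0]+stack[0] = 2+2 = 4 → [2, 1, 4, 2, 3, 1, 4]
pop(5) removes 1 → [2, 1, 4, 2, 3, 4]
pop(3) removes 2 → [2, 1, 4, 3, 4]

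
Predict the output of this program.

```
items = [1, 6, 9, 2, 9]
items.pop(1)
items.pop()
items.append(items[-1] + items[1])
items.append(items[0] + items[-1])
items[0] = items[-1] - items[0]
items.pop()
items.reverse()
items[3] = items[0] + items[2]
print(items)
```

[11, 2, 9, 20]

pop(1) removes 6 → [1, 9, 2, 9]
pop() removes 9 → [1, 9, 2]
append items[-1]+items[1] = 2+9 = 11 → [1, 9, 2, 11]
append items[0]+items[-1] = 1+11 = 12 → [1, 9, 2, 11, 12]
items[0] = items[-1]-items[0] = 12-1 = 11 → [11, 9, 2, 11, 12]
pop() removes 12 → [11, 9, 2, 11]
reverse → [11, 2, 9, 11]
items[3] = items[0]+items[2] = 11+9 = 20 → [11, 2, 9, 20]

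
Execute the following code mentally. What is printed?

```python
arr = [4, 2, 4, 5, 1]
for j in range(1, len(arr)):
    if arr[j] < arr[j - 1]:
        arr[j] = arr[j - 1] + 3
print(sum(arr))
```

50

j=1: 2<4, arr[1] = 4+3 = 7 → [4, 7, 4, 5, 1]
j=2: 4<7, arr[2] = 7+3 = 10 → [4, 7, 10, 5, 1]
j=3: 5<10, arr[3] = 10+3 = 13 → [4, 7, 10, 13, 1]
j=4: 1<13, arr[4] = 13+3 = 16 → [4, 7, 10, 13, 16]
sum = 50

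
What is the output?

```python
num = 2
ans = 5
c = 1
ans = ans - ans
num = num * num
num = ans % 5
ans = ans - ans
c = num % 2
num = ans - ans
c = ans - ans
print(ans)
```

ans = 5-5 = 0
num = 2*2 = 4
num = 0%5 = 0
ans = 0-0 = 0
c = 0%2 = 0
num = 0-0 = 0
c = 0-0 = 0

0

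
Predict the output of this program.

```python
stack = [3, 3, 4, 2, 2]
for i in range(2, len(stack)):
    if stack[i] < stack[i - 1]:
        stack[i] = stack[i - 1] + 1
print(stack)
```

[3, 3, 4, 5, 6]

i=2: 4>=3, unchanged → [3, 3, 4, 2, 2]
i=3: 2<4, stack[3] = 4+1 = 5 → [3, 3, 4, 5, 2]
i=4: 2<5, stack[4] = 5+1 = 6 → [3, 3, 4, 5, 6]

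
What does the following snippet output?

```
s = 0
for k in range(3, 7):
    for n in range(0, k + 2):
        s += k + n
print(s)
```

k=3,n=0: s = 0+3 = 3
k=3,n=1: s = 3+4 = 7
k=3,n=2: s = 7+5 = 12
k=3,n=3: s = 12+6 = 18
k=3,n=4: s = 18+7 = 25
k=4,n=0: s = 25+4 = 29
k=4,n=1: s = 29+5 = 34
k=4,n=2: s = 34+6 = 40
k=4,n=3: s = 40+7 = 47
k=4,n=4: s = 47+8 = 55
k=4,n=5: s = 55+9 = 64
k=5,n=0: s = 64+5 = 69
k=5,n=1: s = 69+6 = 75
k=5,n=2: s = 75+7 = 82
k=5,n=3: s = 82+8 = 90
k=5,n=4: s = 90+9 = 99
k=5,n=5: s = 99+10 = 109
k=5,n=6: s = 109+11 = 120
k=6,n=0: s = 120+6 = 126
k=6,n=1: s = 126+7 = 133
k=6,n=2: s = 133+8 = 141
k=6,n=3: s = 141+9 = 150
k=6,n=4: s = 150+10 = 160
k=6,n=5: s = 160+11 = 171
k=6,n=6: s = 171+12 = 183
k=6,n=7: s = 183+13 = 196

196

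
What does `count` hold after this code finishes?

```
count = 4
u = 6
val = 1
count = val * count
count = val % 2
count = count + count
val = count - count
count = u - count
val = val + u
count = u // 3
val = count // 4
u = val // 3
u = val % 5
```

2

count = 1*4 = 4
count = 1%2 = 1
count = 1+1 = 2
val = 2-2 = 0
count = 6-2 = 4
val = 0+6 = 6
count = 6//3 = 2
val = 2//4 = 0
u = 0//3 = 0
u = 0%5 = 0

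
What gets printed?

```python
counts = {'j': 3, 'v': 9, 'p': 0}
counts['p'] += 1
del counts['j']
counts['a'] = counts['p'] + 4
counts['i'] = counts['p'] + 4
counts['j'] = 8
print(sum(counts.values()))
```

28

counts['p'] = 0+1 = 1 → {'j': 3, 'v': 9, 'p': 1}
del 'j' → {'v': 9, 'p': 1}
counts['a'] = counts['p']+4 = 5 → {'v': 9, 'p': 1, 'a': 5}
counts['i'] = counts['p']+4 = 5 → {'v': 9, 'p': 1, 'a': 5, 'i': 5}
counts['j'] = 8 → {'v': 9, 'p': 1, 'a': 5, 'i': 5, 'j': 8}
sum of values = 28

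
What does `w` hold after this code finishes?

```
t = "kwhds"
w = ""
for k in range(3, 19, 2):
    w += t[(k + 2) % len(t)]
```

'khswdkhs'

k=3: add t[0]='k' → 'k'
k=5: add t[2]='h' → 'kh'
k=7: add t[4]='s' → 'khs'
k=9: add t[1]='w' → 'khsw'
k=11: add t[3]='d' → 'khswd'
k=13: add t[0]='k' → 'khswdk'
k=15: add t[2]='h' → 'khswdkh'
k=17: add t[4]='s' → 'khswdkhs'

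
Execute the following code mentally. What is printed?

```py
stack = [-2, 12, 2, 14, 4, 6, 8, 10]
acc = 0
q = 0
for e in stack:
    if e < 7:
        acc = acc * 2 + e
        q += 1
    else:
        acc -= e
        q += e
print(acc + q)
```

e=-2: <7, acc = 0*2+(-2) = -2; q=1
e=12: not <7, acc = (-2)-12 = -14; q=13
e=2: <7, acc = (-14)*2+2 = -26; q=14
e=14: not <7, acc = (-26)-14 = -40; q=28
e=4: <7, acc = (-40)*2+4 = -76; q=29
e=6: <7, acc = (-76)*2+6 = -146; q=30
e=8: not <7, acc = (-146)-8 = -154; q=38
e=10: not <7, acc = (-154)-10 = -164; q=48
acc+q = (-164)+48 = -116

-116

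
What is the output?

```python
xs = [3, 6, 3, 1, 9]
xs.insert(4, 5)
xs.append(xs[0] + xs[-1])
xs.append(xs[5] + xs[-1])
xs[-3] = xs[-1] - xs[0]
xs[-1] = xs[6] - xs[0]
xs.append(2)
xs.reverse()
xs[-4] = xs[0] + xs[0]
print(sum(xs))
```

insert 5 at 4 → [3, 6, 3, 1, 5, 9]
append xs[0]+xs[-1] = 3+9 = 12 → [3, 6, 3, 1, 5, 9, 12]
append xs[5]+xs[-1] = 9+12 = 21 → [3, 6, 3, 1, 5, 9, 12, 21]
xs[-3] = xs[-1]-xs[0] = 21-3 = 18 → [3, 6, 3, 1, 5, 18, 12, 21]
xs[-1] = xs[6]-xs[0] = 12-3 = 9 → [3, 6, 3, 1, 5, 18, 12, 9]
append 2 → [3, 6, 3, 1, 5, 18, 12, 9, 2]
reverse → [2, 9, 12, 18, 5, 1, 3, 6, 3]
xs[-4] = xs[0]+xs[0] = 2+2 = 4 → [2, 9, 12, 18, 5, 4, 3, 6, 3]
sum = 62

62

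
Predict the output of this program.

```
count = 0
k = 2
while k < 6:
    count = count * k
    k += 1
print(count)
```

k=2: count = 0*2 = 0
k=3: count = 0*3 = 0
k=4: count = 0*4 = 0
k=5: count = 0*5 = 0

0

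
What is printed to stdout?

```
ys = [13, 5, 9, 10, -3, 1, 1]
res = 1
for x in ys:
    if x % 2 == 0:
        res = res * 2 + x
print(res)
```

x=13: not even
x=5: not even
x=9: not even
x=10: even, res = 1*2+10 = 12
x=-3: not even
x=1: not even
x=1: not even

12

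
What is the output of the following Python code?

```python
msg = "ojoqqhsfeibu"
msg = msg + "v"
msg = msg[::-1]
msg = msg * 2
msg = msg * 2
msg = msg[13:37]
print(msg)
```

vubiefshqqojovubiefshqqo

+ 'v' → 'ojoqqhsfeibuv'
reverse → 'vubiefshqqojo'
repeat ×2 → 'vubiefshqqojovubiefshqqojo'
repeat ×2 → 'vubiefshqqojovubiefshqqojovubiefshqqojovubiefshqqojo'
slice [13:37] → 'vubiefshqqojovubiefshqqo'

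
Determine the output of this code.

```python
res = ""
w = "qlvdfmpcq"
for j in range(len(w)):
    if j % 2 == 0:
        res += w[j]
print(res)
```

j=0: add 'q' → 'q'
j=1: skip
j=2: add 'v' → 'qv'
j=3: skip
j=4: add 'f' → 'qvf'
j=5: skip
j=6: add 'p' → 'qvfp'
j=7: skip
j=8: add 'q' → 'qvfpq'

qvfpq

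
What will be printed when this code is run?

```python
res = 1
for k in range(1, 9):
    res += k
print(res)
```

37

k=1: res = 1+1 = 2
k=2: res = 2+2 = 4
k=3: res = 4+3 = 7
k=4: res = 7+4 = 11
k=5: res = 11+5 = 16
k=6: res = 16+6 = 22
k=7: res = 22+7 = 29
k=8: res = 29+8 = 37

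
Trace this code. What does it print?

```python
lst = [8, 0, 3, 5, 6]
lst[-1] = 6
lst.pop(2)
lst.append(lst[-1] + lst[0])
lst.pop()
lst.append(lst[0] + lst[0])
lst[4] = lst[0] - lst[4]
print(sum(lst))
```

11

lst[-1] = 6 → [8, 0, 3, 5, 6]
pop(2) removes 3 → [8, 0, 5, 6]
append lst[-1]+lst[0] = 6+8 = 14 → [8, 0, 5, 6, 14]
pop() removes 14 → [8, 0, 5, 6]
append lst[0]+lst[0] = 8+8 = 16 → [8, 0, 5, 6, 16]
lst[4] = lst[0]-lst[4] = 8-16 = -8 → [8, 0, 5, 6, -8]
sum = 11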